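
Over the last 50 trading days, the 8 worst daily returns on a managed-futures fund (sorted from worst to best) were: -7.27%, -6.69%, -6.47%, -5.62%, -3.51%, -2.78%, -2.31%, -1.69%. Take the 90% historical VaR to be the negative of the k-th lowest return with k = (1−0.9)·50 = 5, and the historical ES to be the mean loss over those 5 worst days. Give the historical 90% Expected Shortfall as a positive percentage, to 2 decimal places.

5.91%

The 5 worst returns sum to -29.56%.
ES = −(-29.56%) / 5 = 5.912% ≈ 5.91%.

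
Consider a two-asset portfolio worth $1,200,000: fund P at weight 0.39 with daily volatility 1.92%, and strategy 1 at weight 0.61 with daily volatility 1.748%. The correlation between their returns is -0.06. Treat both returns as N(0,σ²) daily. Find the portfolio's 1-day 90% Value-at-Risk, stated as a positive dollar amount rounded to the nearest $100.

$19,500

σ_p² = 0.39²·1.92² + 0.61²·1.748² + 2·-0.06·0.39·0.61·1.92·1.748 = 1.6018 (%²).
σ_p = √1.6018 = 1.266%.
At 90%, z = 1.282.
VaR = 1.282 × 1.266% = 1.623%; on $1,200,000 that is $19,476.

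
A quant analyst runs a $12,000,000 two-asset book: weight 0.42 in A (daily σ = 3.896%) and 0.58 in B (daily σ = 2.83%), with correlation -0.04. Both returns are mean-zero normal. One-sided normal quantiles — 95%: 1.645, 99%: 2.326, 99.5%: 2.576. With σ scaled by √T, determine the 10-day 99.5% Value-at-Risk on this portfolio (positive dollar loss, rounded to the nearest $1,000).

$2,220,000

σ_p = √(0.42²·3.896² + 0.58²·2.83² + 2·-0.04·0.42·0.58·3.896·2.83) = 2.271%.
σ_{10d} = 2.271% × √10 = 7.182%.
VaR = 2.576 × 7.182% = 18.501%; on $12,000,000 that is $2,220,120.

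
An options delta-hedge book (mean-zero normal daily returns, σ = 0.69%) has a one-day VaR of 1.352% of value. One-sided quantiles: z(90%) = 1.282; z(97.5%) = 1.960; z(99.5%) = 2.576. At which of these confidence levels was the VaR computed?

Implied z = VaR/σ = 1.352 / 0.69 = 1.959.
This matches z(97.5%) = 1.960.

97.5%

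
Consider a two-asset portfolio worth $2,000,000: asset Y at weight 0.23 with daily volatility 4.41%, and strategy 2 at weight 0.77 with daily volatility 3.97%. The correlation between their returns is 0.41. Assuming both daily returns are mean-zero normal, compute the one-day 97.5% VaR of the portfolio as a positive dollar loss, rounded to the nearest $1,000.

$141,000

σ_p² = 0.23²·4.41² + 0.77²·3.97² + 2·0.41·0.23·0.77·4.41·3.97 = 12.9159 (%²).
σ_p = √12.9159 = 3.594%.
At 97.5%, z = 1.960.
VaR = 1.960 × 3.594% = 7.044%; on $2,000,000 that is $140,880.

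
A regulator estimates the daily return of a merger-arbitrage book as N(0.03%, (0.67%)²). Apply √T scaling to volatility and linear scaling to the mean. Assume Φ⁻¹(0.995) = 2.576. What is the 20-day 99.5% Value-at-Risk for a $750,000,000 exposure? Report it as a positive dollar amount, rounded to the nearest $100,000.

σ_{20d} = 0.67% × √20 = 2.996%; μ_{20d} = 20 × 0.03% = 0.600%.
VaR = −(0.600%) + 2.576 × 2.996% = 7.118%.
On $750,000,000: 0.07118 × $750,000,000 = $53,385,000.

$53,400,000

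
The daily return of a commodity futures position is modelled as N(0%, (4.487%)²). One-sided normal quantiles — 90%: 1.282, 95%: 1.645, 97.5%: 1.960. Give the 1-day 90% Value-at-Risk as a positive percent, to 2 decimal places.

5.75%

VaR = z·σ = 1.282 × 4.487% = 5.752%.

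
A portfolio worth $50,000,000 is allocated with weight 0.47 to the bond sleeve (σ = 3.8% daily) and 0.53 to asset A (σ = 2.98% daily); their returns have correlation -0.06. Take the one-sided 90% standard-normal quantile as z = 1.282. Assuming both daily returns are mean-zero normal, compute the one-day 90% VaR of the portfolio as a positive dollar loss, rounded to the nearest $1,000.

σ_p² = 0.47²·3.8² + 0.53²·2.98² + 2·-0.06·0.47·0.53·3.8·2.98 = 5.3458 (%²).
σ_p = √5.3458 = 2.312%.
VaR = 1.282 × 2.312% = 2.964%; on $50,000,000 that is $1,482,000.

$1,482,000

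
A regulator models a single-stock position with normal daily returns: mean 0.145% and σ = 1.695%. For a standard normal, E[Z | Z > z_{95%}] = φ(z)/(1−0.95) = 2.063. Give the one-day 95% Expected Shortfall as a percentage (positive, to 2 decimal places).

ES = −(0.145%) + 1.695% × 2.063 = 3.352%.

3.35%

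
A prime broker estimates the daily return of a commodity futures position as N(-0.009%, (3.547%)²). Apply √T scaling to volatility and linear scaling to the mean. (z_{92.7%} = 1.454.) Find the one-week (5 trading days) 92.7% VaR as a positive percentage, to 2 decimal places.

σ_{5d} = 3.547% × √5 = 7.931%; μ_{5d} = 5 × -0.009% = -0.045%.
VaR = −(-0.045%) + 1.454 × 7.931% = 11.577%.

11.58%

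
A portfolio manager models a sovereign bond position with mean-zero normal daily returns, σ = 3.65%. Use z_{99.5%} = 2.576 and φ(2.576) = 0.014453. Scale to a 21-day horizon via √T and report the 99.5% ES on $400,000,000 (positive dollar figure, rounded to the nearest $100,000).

σ_{21d} = 3.65% × √21 = 16.726%.
ES multiplier = φ(z)/(1−α) = 0.014453/0.005 = 2.891.
ES = 16.726% × 2.891 = 48.355%; on $400,000,000: $193,420,000.

$193,400,000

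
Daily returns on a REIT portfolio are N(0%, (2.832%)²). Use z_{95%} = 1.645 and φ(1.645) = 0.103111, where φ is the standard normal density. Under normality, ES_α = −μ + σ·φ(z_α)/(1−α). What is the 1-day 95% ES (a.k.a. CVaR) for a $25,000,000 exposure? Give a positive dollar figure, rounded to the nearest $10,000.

$1,460,000

Tail multiplier: φ(z)/(1−α) = 0.103111 / 0.05 = 2.062.
ES = 2.832% × 2.062 = 5.840%.
On $25,000,000: 0.05840 × $25,000,000 = $1,460,000.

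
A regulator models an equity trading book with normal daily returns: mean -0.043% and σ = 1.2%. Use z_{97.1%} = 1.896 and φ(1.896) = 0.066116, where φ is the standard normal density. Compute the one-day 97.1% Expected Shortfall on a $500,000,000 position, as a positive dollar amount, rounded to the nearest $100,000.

Tail multiplier: φ(z)/(1−α) = 0.066116 / 0.029 = 2.280.
ES = −(-0.043%) + 1.2% × 2.280 = 2.779%.
On $500,000,000: 0.02779 × $500,000,000 = $13,895,000.

$13,900,000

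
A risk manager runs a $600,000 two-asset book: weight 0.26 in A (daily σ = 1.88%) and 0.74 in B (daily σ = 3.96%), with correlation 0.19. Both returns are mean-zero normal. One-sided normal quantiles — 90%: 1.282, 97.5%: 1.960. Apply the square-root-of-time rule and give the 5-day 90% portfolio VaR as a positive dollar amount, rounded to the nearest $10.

σ_p = √(0.26²·1.88² + 0.74²·3.96² + 2·0.19·0.26·0.74·1.88·3.96) = 3.061%.
σ_{5d} = 3.061% × √5 = 6.845%.
VaR = 1.282 × 6.845% = 8.775%; on $600,000 that is $52,650.

$52,650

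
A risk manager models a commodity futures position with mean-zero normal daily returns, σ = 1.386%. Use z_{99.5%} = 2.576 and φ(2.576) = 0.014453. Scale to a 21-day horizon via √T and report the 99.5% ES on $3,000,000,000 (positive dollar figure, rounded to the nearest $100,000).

$550,800,000

σ_{21d} = 1.386% × √21 = 6.351%.
ES multiplier = φ(z)/(1−α) = 0.014453/0.005 = 2.891.
ES = 6.351% × 2.891 = 18.361%; on $3,000,000,000: $550,830,000.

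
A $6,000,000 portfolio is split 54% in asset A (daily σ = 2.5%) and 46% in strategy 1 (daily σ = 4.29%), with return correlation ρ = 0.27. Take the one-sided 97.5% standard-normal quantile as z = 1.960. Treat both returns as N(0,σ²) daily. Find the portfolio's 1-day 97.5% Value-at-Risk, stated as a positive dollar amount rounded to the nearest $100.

$314,600

σ_p² = 0.54²·2.5² + 0.46²·4.29² + 2·0.27·0.54·0.46·2.5·4.29 = 7.1554 (%²).
σ_p = √7.1554 = 2.675%.
VaR = 1.960 × 2.675% = 5.243%; on $6,000,000 that is $314,580.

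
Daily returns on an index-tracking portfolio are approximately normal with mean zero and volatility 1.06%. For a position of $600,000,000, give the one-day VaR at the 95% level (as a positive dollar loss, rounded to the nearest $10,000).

$10,460,000

At 95% one-sided, z = 1.645.
VaR = z·σ = 1.645 × 1.06% = 1.744%.
On $600,000,000: 0.01744 × $600,000,000 = $10,464,000.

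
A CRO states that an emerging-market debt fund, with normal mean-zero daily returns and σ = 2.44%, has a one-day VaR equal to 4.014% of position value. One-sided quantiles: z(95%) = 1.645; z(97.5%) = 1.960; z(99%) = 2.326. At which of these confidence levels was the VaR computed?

95%

Implied z = VaR/σ = 4.014 / 2.44 = 1.645.
This matches z(95%) = 1.645.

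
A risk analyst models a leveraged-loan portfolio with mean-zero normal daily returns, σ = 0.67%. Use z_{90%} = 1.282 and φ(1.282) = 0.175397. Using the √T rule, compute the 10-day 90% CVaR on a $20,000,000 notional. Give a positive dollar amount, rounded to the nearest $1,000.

$743,000

σ_{10d} = 0.67% × √10 = 2.119%.
ES multiplier = φ(z)/(1−α) = 0.175397/0.1 = 1.754.
ES = 2.119% × 1.754 = 3.717%; on $20,000,000: $743,400.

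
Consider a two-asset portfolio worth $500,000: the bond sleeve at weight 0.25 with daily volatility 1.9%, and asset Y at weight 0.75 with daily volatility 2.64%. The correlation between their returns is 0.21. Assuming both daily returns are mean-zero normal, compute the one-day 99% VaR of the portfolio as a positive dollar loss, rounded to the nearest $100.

σ_p² = 0.25²·1.9² + 0.75²·2.64² + 2·0.21·0.25·0.75·1.9·2.64 = 4.5410 (%²).
σ_p = √4.5410 = 2.131%.
At 99%, z = 2.326.
VaR = 2.326 × 2.131% = 4.957%; on $500,000 that is $24,785.

$24,800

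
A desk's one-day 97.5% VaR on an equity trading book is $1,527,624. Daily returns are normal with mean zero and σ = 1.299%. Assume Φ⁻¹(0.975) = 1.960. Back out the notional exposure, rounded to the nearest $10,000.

VaR as a fraction of value: z·σ = 1.960 × 1.299% = 2.54604%.
Position = $1,527,624 / 0.0254604 = $60,000,000.

$60,000,000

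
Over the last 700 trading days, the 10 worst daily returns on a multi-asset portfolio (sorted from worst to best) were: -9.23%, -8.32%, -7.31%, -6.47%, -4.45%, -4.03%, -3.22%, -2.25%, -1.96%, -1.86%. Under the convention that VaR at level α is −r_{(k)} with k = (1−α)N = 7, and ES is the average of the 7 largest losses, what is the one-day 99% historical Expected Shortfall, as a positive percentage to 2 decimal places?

6.15%

The 7 worst returns sum to -43.03%.
ES = −(-43.03%) / 7 = 6.1471…% ≈ 6.15%.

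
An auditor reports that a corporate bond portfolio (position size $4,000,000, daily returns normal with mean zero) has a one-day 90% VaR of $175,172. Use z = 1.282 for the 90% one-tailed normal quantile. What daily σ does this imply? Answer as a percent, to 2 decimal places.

VaR as a fraction: $175,172 / $4,000,000 = 4.379%.
σ = VaR / z = 4.379% / 1.282 = 3.416%.

3.42%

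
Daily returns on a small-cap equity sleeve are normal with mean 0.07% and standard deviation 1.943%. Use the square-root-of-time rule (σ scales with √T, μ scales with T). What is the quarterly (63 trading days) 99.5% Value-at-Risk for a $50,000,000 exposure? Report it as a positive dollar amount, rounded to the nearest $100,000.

$17,700,000

At 99.5%, z = 2.576.
σ_{63d} = 1.943% × √63 = 15.422%; μ_{63d} = 63 × 0.07% = 4.410%.
VaR = −(4.410%) + 2.576 × 15.422% = 35.317%.
On $50,000,000: 0.35317 × $50,000,000 = $17,658,500.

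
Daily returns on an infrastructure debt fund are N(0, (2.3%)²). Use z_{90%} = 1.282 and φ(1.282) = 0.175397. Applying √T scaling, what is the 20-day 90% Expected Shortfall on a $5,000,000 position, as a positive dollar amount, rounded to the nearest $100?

σ_{20d} = 2.3% × √20 = 10.286%.
ES multiplier = φ(z)/(1−α) = 0.175397/0.1 = 1.754.
ES = 10.286% × 1.754 = 18.042%; on $5,000,000: $902,100.

$902,100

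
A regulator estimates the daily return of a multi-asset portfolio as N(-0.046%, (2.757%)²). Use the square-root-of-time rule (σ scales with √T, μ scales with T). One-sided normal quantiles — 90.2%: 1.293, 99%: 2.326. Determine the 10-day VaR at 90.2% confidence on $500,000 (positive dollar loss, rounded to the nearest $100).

σ_{10d} = 2.757% × √10 = 8.718%; μ_{10d} = 10 × -0.046% = -0.460%.
VaR = −(-0.460%) + 1.293 × 8.718% = 11.732%.
On $500,000: 0.11732 × $500,000 = $58,660.

$58,700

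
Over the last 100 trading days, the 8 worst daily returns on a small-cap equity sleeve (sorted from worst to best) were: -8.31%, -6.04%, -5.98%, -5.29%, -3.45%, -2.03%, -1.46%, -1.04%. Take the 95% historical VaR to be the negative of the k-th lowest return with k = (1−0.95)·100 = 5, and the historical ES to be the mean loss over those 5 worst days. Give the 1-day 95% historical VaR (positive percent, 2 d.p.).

k = 5; the 5th lowest return is -3.45%, so VaR = 3.45%.

3.45%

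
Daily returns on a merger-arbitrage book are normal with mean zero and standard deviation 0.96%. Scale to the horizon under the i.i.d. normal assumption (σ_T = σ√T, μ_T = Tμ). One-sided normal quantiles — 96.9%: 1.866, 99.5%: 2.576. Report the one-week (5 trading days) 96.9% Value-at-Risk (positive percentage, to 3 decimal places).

4.006%

σ_{5d} = 0.96% × √5 = 2.147%.
VaR = 1.866 × 2.147% = 4.006%.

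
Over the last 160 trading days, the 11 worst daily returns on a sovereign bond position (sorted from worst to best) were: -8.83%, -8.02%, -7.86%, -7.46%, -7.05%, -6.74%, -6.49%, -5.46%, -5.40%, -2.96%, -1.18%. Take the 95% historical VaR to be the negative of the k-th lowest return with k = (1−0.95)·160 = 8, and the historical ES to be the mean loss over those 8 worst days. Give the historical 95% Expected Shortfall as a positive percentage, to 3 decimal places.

7.239%

The 8 worst returns sum to -57.91%.
ES = −(-57.91%) / 8 = 7.23875% ≈ 7.239%.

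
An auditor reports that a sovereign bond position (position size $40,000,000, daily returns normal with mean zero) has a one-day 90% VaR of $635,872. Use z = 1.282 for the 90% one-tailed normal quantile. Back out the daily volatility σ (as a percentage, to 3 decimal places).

1.240%

VaR as a fraction: $635,872 / $40,000,000 = 1.590%.
σ = VaR / z = 1.590% / 1.282 = 1.240%.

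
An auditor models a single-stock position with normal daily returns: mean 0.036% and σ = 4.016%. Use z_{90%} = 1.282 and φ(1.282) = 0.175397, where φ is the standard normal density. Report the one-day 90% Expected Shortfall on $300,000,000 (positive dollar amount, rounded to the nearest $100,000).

$21,000,000

Tail multiplier: φ(z)/(1−α) = 0.175397 / 0.1 = 1.754.
ES = −(0.036%) + 4.016% × 1.754 = 7.008%.
On $300,000,000: 0.07008 × $300,000,000 = $21,024,000.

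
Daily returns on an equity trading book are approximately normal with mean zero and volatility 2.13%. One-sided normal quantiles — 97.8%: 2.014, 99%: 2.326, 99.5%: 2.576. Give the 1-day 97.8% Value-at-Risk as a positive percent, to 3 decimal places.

4.290%

VaR = z·σ = 2.014 × 2.13% = 4.290%.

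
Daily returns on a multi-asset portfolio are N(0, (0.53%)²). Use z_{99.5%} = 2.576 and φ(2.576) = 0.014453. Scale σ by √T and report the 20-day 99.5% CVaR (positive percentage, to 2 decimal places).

6.85%

σ_{20d} = 0.53% × √20 = 2.370%.
ES multiplier = φ(z)/(1−α) = 0.014453/0.005 = 2.891.
ES = 2.370% × 2.891 = 6.852%.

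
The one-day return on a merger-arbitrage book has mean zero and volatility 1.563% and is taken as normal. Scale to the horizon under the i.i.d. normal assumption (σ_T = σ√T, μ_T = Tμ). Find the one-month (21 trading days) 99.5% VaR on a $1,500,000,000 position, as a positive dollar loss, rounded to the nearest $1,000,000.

At 99.5%, z = 2.576.
σ_{21d} = 1.563% × √21 = 7.163%.
VaR = 2.576 × 7.163% = 18.452%.
On $1,500,000,000: 0.18452 × $1,500,000,000 = $276,780,000.

$277,000,000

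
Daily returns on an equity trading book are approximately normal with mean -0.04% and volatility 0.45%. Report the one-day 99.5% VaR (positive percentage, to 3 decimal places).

1.199%

At 99.5% one-sided, z = 2.576.
VaR = −μ + z·σ = −(-0.04%) + 2.576 × 0.45% = 1.199%.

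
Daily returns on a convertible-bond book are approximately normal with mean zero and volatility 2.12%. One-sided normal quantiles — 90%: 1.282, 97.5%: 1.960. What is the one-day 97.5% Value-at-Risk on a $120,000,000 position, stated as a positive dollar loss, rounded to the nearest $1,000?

VaR = z·σ = 1.960 × 2.12% = 4.155%.
On $120,000,000: 0.04155 × $120,000,000 = $4,986,000.

$4,986,000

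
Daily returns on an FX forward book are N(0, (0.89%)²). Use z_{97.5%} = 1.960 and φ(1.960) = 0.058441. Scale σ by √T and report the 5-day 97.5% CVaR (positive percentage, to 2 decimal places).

4.65%

σ_{5d} = 0.89% × √5 = 1.990%.
ES multiplier = φ(z)/(1−α) = 0.058441/0.025 = 2.338.
ES = 1.990% × 2.338 = 4.653%.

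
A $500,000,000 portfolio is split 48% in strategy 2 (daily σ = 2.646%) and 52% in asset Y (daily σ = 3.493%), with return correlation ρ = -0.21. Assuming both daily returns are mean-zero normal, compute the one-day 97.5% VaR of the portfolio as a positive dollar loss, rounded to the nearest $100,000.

σ_p² = 0.48²·2.646² + 0.52²·3.493² + 2·-0.21·0.48·0.52·2.646·3.493 = 3.9434 (%²).
σ_p = √3.9434 = 1.986%.
At 97.5%, z = 1.960.
VaR = 1.960 × 1.986% = 3.893%; on $500,000,000 that is $19,465,000.

$19,500,000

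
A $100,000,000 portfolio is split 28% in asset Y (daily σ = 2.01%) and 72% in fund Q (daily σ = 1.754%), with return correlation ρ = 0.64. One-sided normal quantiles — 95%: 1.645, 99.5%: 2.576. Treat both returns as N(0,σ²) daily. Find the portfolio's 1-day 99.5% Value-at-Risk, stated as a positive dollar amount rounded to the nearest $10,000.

σ_p² = 0.28²·2.01² + 0.72²·1.754² + 2·0.64·0.28·0.72·2.01·1.754 = 2.8214 (%²).
σ_p = √2.8214 = 1.680%.
VaR = 2.576 × 1.680% = 4.328%; on $100,000,000 that is $4,328,000.

$4,330,000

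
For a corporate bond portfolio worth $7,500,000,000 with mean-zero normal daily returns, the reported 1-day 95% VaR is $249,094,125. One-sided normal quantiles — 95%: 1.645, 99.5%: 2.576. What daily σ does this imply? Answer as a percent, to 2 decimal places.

2.02%

VaR as a fraction: $249,094,125 / $7,500,000,000 = 3.321%.
σ = VaR / z = 3.321% / 1.645 = 2.019%.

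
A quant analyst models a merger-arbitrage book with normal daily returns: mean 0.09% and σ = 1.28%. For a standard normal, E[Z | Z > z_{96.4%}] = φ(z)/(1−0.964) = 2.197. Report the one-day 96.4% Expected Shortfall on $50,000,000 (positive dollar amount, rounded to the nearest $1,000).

ES = −(0.09%) + 1.28% × 2.197 = 2.722%.
On $50,000,000: 0.02722 × $50,000,000 = $1,361,000.

$1,361,000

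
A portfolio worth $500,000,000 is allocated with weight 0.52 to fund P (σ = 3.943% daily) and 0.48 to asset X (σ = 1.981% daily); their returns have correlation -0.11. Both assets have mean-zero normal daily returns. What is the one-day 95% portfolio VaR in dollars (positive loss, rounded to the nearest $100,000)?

$17,800,000

σ_p² = 0.52²·3.943² + 0.48²·1.981² + 2·-0.11·0.52·0.48·3.943·1.981 = 4.6792 (%²).
σ_p = √4.6792 = 2.163%.
At 95%, z = 1.645.
VaR = 1.645 × 2.163% = 3.558%; on $500,000,000 that is $17,790,000.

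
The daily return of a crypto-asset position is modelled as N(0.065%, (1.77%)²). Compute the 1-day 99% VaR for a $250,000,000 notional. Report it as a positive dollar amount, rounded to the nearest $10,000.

$10,130,000

At 99% one-sided, z = 2.326.
VaR = −μ + z·σ = −(0.065%) + 2.326 × 1.77% = 4.052%.
On $250,000,000: 0.04052 × $250,000,000 = $10,130,000.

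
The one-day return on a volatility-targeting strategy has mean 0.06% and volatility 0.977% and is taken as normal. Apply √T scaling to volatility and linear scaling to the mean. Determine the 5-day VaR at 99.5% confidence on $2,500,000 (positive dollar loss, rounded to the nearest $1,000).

$133,000

At 99.5%, z = 2.576.
σ_{5d} = 0.977% × √5 = 2.185%; μ_{5d} = 5 × 0.06% = 0.300%.
VaR = −(0.300%) + 2.576 × 2.185% = 5.329%.
On $2,500,000: 0.05329 × $2,500,000 = $133,225.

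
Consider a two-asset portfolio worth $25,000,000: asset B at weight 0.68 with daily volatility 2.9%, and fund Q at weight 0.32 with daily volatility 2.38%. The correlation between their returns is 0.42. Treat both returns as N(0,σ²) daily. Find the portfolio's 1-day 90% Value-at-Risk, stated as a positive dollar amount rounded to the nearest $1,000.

σ_p² = 0.68²·2.9² + 0.32²·2.38² + 2·0.42·0.68·0.32·2.9·2.38 = 5.7304 (%²).
σ_p = √5.7304 = 2.394%.
At 90%, z = 1.282.
VaR = 1.282 × 2.394% = 3.069%; on $25,000,000 that is $767,250.

$767,000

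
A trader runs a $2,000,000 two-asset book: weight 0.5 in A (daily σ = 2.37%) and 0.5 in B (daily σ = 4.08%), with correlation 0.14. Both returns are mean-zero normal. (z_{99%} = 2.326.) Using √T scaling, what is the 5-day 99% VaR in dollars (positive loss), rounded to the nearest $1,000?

σ_p = √(0.5²·2.37² + 0.5²·4.08² + 2·0.14·0.5·0.5·2.37·4.08) = 2.499%.
σ_{5d} = 2.499% × √5 = 5.588%.
VaR = 2.326 × 5.588% = 12.998%; on $2,000,000 that is $259,960.

$260,000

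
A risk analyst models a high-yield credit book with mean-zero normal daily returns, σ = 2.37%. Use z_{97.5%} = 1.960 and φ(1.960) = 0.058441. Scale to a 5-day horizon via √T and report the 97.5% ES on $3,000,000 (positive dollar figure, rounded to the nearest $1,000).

σ_{5d} = 2.37% × √5 = 5.299%.
ES multiplier = φ(z)/(1−α) = 0.058441/0.025 = 2.338.
ES = 5.299% × 2.338 = 12.389%; on $3,000,000: $371,670.

$372,000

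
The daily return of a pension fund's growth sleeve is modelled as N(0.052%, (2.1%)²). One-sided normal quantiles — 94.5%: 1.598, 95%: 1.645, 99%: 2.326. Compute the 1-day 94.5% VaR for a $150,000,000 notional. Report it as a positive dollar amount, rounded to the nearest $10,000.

$4,960,000

VaR = −μ + z·σ = −(0.052%) + 1.598 × 2.1% = 3.304%.
On $150,000,000: 0.03304 × $150,000,000 = $4,956,000.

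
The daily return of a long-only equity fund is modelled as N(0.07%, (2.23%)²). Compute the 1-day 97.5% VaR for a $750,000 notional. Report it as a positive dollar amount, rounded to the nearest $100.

$32,300

At 97.5% one-sided, z = 1.960.
VaR = −μ + z·σ = −(0.07%) + 1.960 × 2.23% = 4.301%.
On $750,000: 0.04301 × $750,000 = $32,258.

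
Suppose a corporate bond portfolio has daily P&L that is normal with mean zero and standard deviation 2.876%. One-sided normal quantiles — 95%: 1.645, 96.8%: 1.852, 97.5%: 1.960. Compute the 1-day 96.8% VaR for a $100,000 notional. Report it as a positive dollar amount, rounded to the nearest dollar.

$5,326

VaR = z·σ = 1.852 × 2.876% = 5.326%.
On $100,000: 0.05326 × $100,000 = $5,326.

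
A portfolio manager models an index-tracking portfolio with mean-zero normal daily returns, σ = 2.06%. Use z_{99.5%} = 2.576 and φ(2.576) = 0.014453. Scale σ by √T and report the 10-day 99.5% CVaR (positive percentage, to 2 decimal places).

σ_{10d} = 2.06% × √10 = 6.514%.
ES multiplier = φ(z)/(1−α) = 0.014453/0.005 = 2.891.
ES = 6.514% × 2.891 = 18.832%.

18.83%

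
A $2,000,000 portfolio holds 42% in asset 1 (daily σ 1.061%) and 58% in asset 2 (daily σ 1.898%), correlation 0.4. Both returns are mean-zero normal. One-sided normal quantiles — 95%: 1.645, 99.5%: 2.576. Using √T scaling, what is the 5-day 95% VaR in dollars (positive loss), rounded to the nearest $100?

σ_p = √(0.42²·1.061² + 0.58²·1.898² + 2·0.4·0.42·0.58·1.061·1.898) = 1.343%.
σ_{5d} = 1.343% × √5 = 3.003%.
VaR = 1.645 × 3.003% = 4.940%; on $2,000,000 that is $98,800.

$98,800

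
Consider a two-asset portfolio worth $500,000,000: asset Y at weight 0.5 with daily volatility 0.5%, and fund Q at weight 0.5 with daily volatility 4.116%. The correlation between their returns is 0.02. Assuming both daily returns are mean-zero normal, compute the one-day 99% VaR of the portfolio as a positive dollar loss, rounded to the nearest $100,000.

σ_p² = 0.5²·0.5² + 0.5²·4.116² + 2·0.02·0.5·0.5·0.5·4.116 = 4.3184 (%²).
σ_p = √4.3184 = 2.078%.
At 99%, z = 2.326.
VaR = 2.326 × 2.078% = 4.833%; on $500,000,000 that is $24,165,000.

$24,200,000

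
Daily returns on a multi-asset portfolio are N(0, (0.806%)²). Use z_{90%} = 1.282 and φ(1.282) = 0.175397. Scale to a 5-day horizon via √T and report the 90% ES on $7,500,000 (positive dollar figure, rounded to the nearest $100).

$237,100

σ_{5d} = 0.806% × √5 = 1.802%.
ES multiplier = φ(z)/(1−α) = 0.175397/0.1 = 1.754.
ES = 1.802% × 1.754 = 3.161%; on $7,500,000: $237,075.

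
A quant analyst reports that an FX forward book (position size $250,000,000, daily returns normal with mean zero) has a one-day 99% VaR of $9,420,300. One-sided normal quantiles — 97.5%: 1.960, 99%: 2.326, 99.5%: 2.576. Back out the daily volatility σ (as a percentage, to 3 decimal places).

VaR as a fraction: $9,420,300 / $250,000,000 = 3.768%.
σ = VaR / z = 3.768% / 2.326 = 1.620%.

1.620%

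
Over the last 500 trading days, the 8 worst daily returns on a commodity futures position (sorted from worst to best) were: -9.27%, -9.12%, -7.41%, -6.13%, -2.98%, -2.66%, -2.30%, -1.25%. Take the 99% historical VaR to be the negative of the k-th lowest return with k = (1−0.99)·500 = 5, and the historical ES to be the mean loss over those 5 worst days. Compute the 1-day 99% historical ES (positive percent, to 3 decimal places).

6.982%

The 5 worst returns sum to -34.91%.
ES = −(-34.91%) / 5 = 6.982%.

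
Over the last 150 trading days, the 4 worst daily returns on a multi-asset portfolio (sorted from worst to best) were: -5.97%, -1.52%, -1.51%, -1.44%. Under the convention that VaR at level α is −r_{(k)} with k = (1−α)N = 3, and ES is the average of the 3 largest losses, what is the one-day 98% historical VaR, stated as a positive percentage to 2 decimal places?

k = 3; the 3rd lowest return is -1.51%, so VaR = 1.51%.

1.51%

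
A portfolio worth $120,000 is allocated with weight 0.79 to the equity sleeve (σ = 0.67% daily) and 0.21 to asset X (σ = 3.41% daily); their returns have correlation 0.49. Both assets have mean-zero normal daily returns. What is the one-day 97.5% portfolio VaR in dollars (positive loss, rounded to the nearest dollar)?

σ_p² = 0.79²·0.67² + 0.21²·3.41² + 2·0.49·0.79·0.21·0.67·3.41 = 1.1644 (%²).
σ_p = √1.1644 = 1.079%.
At 97.5%, z = 1.960.
VaR = 1.960 × 1.079% = 2.115%; on $120,000 that is $2,538.

$2,538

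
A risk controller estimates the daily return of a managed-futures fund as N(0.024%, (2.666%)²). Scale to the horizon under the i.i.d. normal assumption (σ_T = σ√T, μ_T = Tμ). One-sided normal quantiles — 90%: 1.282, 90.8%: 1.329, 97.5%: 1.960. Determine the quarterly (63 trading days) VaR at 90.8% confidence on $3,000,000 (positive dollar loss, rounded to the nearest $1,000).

$798,000

σ_{63d} = 2.666% × √63 = 21.161%; μ_{63d} = 63 × 0.024% = 1.512%.
VaR = −(1.512%) + 1.329 × 21.161% = 26.611%.
On $3,000,000: 0.26611 × $3,000,000 = $798,330.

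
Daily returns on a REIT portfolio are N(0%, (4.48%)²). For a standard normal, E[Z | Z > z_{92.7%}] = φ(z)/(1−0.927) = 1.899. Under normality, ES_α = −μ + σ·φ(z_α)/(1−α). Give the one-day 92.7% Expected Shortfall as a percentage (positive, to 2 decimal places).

8.51%

ES = 4.48% × 1.899 = 8.508%.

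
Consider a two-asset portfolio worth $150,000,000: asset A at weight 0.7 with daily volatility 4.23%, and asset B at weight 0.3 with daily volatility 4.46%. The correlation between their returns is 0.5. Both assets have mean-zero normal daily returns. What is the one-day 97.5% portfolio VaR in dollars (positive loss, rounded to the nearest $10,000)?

σ_p² = 0.7²·4.23² + 0.3²·4.46² + 2·0.5·0.7·0.3·4.23·4.46 = 14.5196 (%²).
σ_p = √14.5196 = 3.810%.
At 97.5%, z = 1.960.
VaR = 1.960 × 3.810% = 7.468%; on $150,000,000 that is $11,202,000.

$11,200,000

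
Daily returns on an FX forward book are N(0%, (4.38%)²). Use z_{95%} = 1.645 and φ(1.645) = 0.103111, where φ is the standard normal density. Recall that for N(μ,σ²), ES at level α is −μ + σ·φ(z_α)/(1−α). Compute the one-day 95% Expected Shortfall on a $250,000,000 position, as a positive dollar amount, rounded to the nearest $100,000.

$22,600,000

Tail multiplier: φ(z)/(1−α) = 0.103111 / 0.05 = 2.062.
ES = 4.38% × 2.062 = 9.032%.
On $250,000,000: 0.09032 × $250,000,000 = $22,580,000.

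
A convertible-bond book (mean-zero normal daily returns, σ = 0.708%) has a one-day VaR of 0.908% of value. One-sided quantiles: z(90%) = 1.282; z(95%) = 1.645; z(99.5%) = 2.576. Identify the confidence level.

90%

Implied z = VaR/σ = 0.908 / 0.708 = 1.282.
This matches z(90%) = 1.282.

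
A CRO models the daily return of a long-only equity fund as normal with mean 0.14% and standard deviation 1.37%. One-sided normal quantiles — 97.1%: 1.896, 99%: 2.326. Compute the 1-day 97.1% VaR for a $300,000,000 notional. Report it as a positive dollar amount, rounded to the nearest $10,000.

VaR = −μ + z·σ = −(0.14%) + 1.896 × 1.37% = 2.458%.
On $300,000,000: 0.02458 × $300,000,000 = $7,374,000.

$7,370,000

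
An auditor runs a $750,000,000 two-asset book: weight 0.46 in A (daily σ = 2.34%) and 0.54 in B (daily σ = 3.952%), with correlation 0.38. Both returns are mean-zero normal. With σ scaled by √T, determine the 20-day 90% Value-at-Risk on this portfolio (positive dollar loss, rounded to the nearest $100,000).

σ_p = √(0.46²·2.34² + 0.54²·3.952² + 2·0.38·0.46·0.54·2.34·3.952) = 2.731%.
σ_{20d} = 2.731% × √20 = 12.213%.
z(90%) = 1.282.
VaR = 1.282 × 12.213% = 15.657%; on $750,000,000 that is $117,427,500.

$117,400,000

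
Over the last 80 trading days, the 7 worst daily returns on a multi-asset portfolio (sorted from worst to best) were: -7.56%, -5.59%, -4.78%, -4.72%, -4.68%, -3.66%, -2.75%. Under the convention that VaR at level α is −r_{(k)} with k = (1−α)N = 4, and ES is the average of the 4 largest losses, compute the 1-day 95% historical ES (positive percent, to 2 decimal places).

5.66%

The 4 worst returns sum to -22.65%.
ES = −(-22.65%) / 4 = 5.6625% ≈ 5.66%.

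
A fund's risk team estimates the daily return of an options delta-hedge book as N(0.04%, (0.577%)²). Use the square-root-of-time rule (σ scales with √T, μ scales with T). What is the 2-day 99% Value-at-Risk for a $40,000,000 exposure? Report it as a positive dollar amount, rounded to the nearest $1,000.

At 99%, z = 2.326.
σ_{2d} = 0.577% × √2 = 0.816%; μ_{2d} = 2 × 0.04% = 0.080%.
VaR = −(0.080%) + 2.326 × 0.816% = 1.818%.
On $40,000,000: 0.01818 × $40,000,000 = $727,200.

$727,000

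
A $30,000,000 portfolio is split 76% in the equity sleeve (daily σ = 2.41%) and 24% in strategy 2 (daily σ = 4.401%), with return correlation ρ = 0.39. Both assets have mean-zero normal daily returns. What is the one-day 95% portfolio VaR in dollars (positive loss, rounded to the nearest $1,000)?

σ_p² = 0.76²·2.41² + 0.24²·4.401² + 2·0.39·0.76·0.24·2.41·4.401 = 5.9794 (%²).
σ_p = √5.9794 = 2.445%.
At 95%, z = 1.645.
VaR = 1.645 × 2.445% = 4.022%; on $30,000,000 that is $1,206,600.

$1,207,000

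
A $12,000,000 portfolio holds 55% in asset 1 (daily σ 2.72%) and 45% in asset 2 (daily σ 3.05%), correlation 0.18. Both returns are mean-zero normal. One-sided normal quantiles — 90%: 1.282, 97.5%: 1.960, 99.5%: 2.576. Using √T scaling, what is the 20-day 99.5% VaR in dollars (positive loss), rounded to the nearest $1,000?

$3,048,000

σ_p = √(0.55²·2.72² + 0.45²·3.05² + 2·0.18·0.55·0.45·2.72·3.05) = 2.205%.
σ_{20d} = 2.205% × √20 = 9.861%.
VaR = 2.576 × 9.861% = 25.402%; on $12,000,000 that is $3,048,240.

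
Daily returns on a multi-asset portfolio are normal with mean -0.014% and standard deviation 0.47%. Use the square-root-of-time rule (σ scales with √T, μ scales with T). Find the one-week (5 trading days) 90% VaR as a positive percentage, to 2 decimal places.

At 90%, z = 1.282.
σ_{5d} = 0.47% × √5 = 1.051%; μ_{5d} = 5 × -0.014% = -0.070%.
VaR = −(-0.070%) + 1.282 × 1.051% = 1.417%.

1.42%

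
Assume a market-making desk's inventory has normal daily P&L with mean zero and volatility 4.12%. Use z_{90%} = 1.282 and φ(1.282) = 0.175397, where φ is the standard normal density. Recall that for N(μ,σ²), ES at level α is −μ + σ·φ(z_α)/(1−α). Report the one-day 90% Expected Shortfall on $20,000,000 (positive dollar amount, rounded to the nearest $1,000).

$1,445,000

Tail multiplier: φ(z)/(1−α) = 0.175397 / 0.1 = 1.754.
ES = 4.12% × 1.754 = 7.226%.
On $20,000,000: 0.07226 × $20,000,000 = $1,445,200.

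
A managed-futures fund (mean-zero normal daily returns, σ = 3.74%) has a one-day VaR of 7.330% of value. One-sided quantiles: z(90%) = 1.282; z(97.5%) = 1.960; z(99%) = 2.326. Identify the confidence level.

97.5%

Implied z = VaR/σ = 7.330 / 3.74 = 1.960.
This matches z(97.5%) = 1.960.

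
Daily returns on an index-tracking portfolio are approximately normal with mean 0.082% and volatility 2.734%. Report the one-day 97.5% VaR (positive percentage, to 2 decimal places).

At 97.5% one-sided, z = 1.960.
VaR = −μ + z·σ = −(0.082%) + 1.960 × 2.734% = 5.277%.

5.28%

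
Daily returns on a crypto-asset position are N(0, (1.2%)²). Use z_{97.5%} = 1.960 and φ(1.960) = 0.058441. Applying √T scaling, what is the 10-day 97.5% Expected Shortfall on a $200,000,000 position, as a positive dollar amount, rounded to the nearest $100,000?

$17,700,000

σ_{10d} = 1.2% × √10 = 3.795%.
ES multiplier = φ(z)/(1−α) = 0.058441/0.025 = 2.338.
ES = 3.795% × 2.338 = 8.873%; on $200,000,000: $17,746,000.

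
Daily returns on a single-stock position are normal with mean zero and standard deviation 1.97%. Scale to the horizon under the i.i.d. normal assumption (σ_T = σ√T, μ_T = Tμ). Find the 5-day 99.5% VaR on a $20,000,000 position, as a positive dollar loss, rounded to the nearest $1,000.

At 99.5%, z = 2.576.
σ_{5d} = 1.97% × √5 = 4.405%.
VaR = 2.576 × 4.405% = 11.347%.
On $20,000,000: 0.11347 × $20,000,000 = $2,269,400.

$2,269,000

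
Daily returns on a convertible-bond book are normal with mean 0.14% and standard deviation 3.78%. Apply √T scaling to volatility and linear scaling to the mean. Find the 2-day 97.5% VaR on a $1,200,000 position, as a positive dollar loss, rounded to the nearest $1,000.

At 97.5%, z = 1.960.
σ_{2d} = 3.78% × √2 = 5.346%; μ_{2d} = 2 × 0.14% = 0.280%.
VaR = −(0.280%) + 1.960 × 5.346% = 10.198%.
On $1,200,000: 0.10198 × $1,200,000 = $122,376.

$122,000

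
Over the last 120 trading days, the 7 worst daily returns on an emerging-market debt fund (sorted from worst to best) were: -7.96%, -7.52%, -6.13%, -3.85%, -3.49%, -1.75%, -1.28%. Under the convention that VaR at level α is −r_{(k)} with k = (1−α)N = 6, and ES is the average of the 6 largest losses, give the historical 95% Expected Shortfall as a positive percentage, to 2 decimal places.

5.12%

The 6 worst returns sum to -30.70%.
ES = −(-30.70%) / 6 = 5.1166…% ≈ 5.12%.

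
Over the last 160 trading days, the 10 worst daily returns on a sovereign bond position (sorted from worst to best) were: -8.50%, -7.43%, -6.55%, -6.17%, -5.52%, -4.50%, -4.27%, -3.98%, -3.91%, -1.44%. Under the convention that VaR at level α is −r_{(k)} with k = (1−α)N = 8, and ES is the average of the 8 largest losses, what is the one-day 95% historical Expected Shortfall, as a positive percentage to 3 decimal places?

5.865%

The 8 worst returns sum to -46.92%.
ES = −(-46.92%) / 8 = 5.865%.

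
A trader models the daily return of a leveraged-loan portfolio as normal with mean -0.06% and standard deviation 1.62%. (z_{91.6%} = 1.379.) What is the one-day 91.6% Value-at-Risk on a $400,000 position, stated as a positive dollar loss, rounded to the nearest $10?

$9,180

VaR = −μ + z·σ = −(-0.06%) + 1.379 × 1.62% = 2.294%.
On $400,000: 0.02294 × $400,000 = $9,176.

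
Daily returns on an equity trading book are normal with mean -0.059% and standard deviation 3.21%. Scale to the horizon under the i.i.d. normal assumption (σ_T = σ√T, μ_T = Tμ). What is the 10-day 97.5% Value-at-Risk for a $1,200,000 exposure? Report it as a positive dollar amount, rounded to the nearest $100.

$245,800

At 97.5%, z = 1.960.
σ_{10d} = 3.21% × √10 = 10.151%; μ_{10d} = 10 × -0.059% = -0.590%.
VaR = −(-0.590%) + 1.960 × 10.151% = 20.486%.
On $1,200,000: 0.20486 × $1,200,000 = $245,832.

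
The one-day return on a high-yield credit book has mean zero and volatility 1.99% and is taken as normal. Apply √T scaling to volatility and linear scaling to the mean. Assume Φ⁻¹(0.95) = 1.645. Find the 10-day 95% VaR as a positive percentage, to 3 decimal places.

10.352%

σ_{10d} = 1.99% × √10 = 6.293%.
VaR = 1.645 × 6.293% = 10.352%.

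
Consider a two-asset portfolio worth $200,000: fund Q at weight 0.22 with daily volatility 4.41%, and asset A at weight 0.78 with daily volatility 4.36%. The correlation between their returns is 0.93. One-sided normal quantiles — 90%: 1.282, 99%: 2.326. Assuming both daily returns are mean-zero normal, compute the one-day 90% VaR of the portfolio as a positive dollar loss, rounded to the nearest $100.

σ_p² = 0.22²·4.41² + 0.78²·4.36² + 2·0.93·0.22·0.78·4.41·4.36 = 18.6437 (%²).
σ_p = √18.6437 = 4.318%.
VaR = 1.282 × 4.318% = 5.536%; on $200,000 that is $11,072.

$11,100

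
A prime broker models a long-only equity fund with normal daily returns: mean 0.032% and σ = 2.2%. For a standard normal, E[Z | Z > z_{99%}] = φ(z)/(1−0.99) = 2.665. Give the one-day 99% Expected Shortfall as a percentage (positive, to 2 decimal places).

5.83%

ES = −(0.032%) + 2.2% × 2.665 = 5.831%.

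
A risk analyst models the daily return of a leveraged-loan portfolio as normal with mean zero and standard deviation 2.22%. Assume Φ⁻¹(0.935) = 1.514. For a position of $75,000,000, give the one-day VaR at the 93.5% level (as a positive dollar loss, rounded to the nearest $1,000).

$2,521,000

VaR = z·σ = 1.514 × 2.22% = 3.361%.
On $75,000,000: 0.03361 × $75,000,000 = $2,520,750.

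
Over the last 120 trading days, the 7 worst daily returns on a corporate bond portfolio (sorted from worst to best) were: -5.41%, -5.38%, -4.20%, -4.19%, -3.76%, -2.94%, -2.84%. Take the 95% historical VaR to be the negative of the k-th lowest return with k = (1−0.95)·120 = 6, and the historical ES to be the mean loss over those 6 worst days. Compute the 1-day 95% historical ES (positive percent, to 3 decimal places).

4.313%

The 6 worst returns sum to -25.88%.
ES = −(-25.88%) / 6 = 4.3133…% ≈ 4.313%.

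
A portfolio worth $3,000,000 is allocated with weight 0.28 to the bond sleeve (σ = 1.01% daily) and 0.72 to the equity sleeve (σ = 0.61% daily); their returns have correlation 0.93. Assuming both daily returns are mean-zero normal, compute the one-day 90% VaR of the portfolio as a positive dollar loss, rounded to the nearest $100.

$27,300

σ_p² = 0.28²·1.01² + 0.72²·0.61² + 2·0.93·0.28·0.72·1.01·0.61 = 0.5039 (%²).
σ_p = √0.5039 = 0.710%.
At 90%, z = 1.282.
VaR = 1.282 × 0.710% = 0.910%; on $3,000,000 that is $27,300.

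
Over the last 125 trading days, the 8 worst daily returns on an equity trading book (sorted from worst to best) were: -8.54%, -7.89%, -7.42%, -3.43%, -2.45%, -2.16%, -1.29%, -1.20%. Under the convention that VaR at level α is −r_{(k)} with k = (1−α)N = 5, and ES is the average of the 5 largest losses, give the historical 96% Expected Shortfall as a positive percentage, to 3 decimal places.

The 5 worst returns sum to -29.73%.
ES = −(-29.73%) / 5 = 5.946%.

5.946%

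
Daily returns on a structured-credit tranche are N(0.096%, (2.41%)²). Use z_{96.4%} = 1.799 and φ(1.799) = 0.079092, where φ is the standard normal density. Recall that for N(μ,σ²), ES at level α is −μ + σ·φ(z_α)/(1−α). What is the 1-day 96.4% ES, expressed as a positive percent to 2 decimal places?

5.20%

Tail multiplier: φ(z)/(1−α) = 0.079092 / 0.036 = 2.197.
ES = −(0.096%) + 2.41% × 2.197 = 5.199%.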